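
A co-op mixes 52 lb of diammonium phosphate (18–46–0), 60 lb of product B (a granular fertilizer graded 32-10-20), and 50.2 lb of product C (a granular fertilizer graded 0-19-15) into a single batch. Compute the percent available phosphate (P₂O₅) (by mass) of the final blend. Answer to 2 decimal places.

24.33% P₂O₅

Total mass = 52 + 60 + 50.2 = 162.2 lb.
P₂O₅ mass = 46%×52 + 10%×60 + 19%×50.2 = 39.458 lb.
% P₂O₅ = 39.458 / 162.2 = 24.3268%.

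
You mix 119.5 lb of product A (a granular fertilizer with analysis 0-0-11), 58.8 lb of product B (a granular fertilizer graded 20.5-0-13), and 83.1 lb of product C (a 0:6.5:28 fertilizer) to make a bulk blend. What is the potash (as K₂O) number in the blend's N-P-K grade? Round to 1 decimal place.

Total mass = 119.5 + 58.8 + 83.1 = 261.4 lb.
K₂O mass = 11%×119.5 + 13%×58.8 + 28%×83.1 = 44.057 lb.
% K₂O = 44.057 / 261.4 = 16.8542%.

16.9% K₂O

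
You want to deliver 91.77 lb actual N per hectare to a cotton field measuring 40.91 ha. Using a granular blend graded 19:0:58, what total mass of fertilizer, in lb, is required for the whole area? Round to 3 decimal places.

19759.530 lb

Product per hectare = 91.77 / 19% = 483 lb.
Total product = 483 × 40.91 = 19759.53 lb.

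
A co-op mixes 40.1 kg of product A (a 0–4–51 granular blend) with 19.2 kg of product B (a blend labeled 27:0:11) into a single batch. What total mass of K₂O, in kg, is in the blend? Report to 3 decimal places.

22.563 kg K₂O

K₂O mass = 51%×40.1 + 11%×19.2 = 22.563 kg.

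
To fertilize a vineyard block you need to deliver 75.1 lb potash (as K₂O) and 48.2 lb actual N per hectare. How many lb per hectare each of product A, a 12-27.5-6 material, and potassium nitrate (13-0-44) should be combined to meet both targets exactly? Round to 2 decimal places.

254.33 lb product A, 136.00 lb potassium nitrate

Let a = lb of product A, b = lb of potassium nitrate (per hectare).
K₂O: 0.06·a + 0.44·b = 75.1
N: 0.12·a + 0.13·b = 48.2
Solving simultaneously: a = 254.333, b = 136.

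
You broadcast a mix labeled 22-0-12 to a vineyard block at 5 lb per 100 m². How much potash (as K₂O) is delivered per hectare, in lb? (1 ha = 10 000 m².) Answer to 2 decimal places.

60.00 lb K₂O per hectare

K₂O per 100 m² = 5 × 12% = 0.6 lb.
Convert to per hectare: 0.6 × 100 = 60 lb.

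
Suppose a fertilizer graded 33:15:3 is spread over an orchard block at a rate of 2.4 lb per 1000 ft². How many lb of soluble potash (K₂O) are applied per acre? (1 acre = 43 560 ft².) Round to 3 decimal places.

3.136 lb K₂O per acre

K₂O per 1000 ft² = 2.4 × 3% = 0.072 lb.
Convert to per acre: 0.072 × 43.56 = 3.13632 lb.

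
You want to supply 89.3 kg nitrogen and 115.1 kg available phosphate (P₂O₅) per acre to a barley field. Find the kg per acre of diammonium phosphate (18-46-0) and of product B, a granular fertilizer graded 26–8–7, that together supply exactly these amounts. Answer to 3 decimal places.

Per-acre balance (a = diammonium phosphate, b = product B):
N: 0.18·a + 0.26·b = 89.3
P₂O₅: 0.46·a + 0.08·b = 115.1
Eliminate a: (row1) − 0.18/0.46·(row2) → 0.228696·b = 44.2609, so b = 193.5361.
Back-substitute: a = (89.3 − 0.26·193.5361) / 0.18 = 216.5589.

216.559 kg diammonium phosphate, 193.536 kg product B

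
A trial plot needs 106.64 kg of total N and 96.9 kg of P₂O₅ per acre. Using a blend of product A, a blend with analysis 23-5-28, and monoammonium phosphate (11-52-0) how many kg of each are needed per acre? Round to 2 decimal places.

392.58 kg product A, 148.60 kg monoammonium phosphate

With a, b = kg per acre of product A and monoammonium phosphate:
N: 0.23·a + 0.11·b = 106.64
P₂O₅: 0.05·a + 0.52·b = 96.9
Eliminate b: (row1) − 0.11/0.52·(row2) → 0.219423·a = 86.1419, so a = 392.584.
Then b = (96.9 − 0.05·392.584) / 0.52 = 148.598.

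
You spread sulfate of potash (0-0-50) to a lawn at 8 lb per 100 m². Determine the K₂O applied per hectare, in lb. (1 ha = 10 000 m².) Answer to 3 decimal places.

400.000 lb K₂O per hectare

K₂O per 100 m² = 8 × 50% = 4 lb.
Convert to per hectare: 4 × 100 = 400 lb.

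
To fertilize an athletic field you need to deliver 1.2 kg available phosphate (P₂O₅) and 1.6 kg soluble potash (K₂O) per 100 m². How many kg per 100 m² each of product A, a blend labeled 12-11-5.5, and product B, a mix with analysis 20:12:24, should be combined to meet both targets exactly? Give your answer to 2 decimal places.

With a, b = kg per 100 m² of product A and product B:
P₂O₅: 0.11·a + 0.12·b = 1.2
K₂O: 0.055·a + 0.24·b = 1.6
Solving simultaneously: a = 4.84848, b = 5.55556.

4.85 kg product A, 5.56 kg product B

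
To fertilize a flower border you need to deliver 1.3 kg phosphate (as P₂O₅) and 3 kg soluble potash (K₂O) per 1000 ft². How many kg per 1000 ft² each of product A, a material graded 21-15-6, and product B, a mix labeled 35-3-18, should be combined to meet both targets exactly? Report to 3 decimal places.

Per-1000 ft² balance (a = product A, b = product B):
P₂O₅: 0.15·a + 0.03·b = 1.3
K₂O: 0.06·a + 0.18·b = 3
Solving simultaneously: a = 5.71429, b = 14.7619.

5.714 kg product A, 14.762 kg product B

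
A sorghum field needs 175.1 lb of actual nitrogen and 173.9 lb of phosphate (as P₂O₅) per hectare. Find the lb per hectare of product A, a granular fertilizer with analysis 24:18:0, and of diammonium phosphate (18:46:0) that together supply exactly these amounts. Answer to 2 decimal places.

631.33 lb product A, 131.00 lb diammonium phosphate

Per-hectare balance (a = product A, b = diammonium phosphate):
N: 0.24·a + 0.18·b = 175.1
P₂O₅: 0.18·a + 0.46·b = 173.9
Solving simultaneously: a = 631.333, b = 131.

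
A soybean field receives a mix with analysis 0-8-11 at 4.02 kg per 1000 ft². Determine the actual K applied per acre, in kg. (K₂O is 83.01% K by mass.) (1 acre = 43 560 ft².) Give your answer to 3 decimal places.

15.990 kg K per acre

K₂O per 1000 ft² = 4.02 × 11% = 0.4422 kg.
Elemental K = 0.4422 × 0.8301 = 0.36707 kg per 1000 ft².
Convert to per acre: 0.36707 × 43.56 = 15.9896 kg.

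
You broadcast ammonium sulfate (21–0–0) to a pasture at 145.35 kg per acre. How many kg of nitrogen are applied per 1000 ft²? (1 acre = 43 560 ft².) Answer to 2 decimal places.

0.70 kg N per thousand sq ft

nitrogen per acre = 145.35 × 21% = 30.5235 kg.
Convert to per 1000 ft²: 30.5235 × 0.0229568 = 0.700723 kg.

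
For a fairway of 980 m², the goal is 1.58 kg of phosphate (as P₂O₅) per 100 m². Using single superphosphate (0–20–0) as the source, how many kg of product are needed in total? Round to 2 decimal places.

77.42 kg

Product per 100 m² = 1.58 / 20% = 7.9 kg.
Total product = 7.9 × 980 / 100 = 77.42 kg.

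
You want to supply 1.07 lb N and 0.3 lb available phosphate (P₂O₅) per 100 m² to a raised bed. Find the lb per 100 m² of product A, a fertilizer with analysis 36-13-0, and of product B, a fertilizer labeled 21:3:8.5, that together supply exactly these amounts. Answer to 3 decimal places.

Let a = lb of product A, b = lb of product B (per 100 m²).
N: 0.36·a + 0.21·b = 1.07
P₂O₅: 0.13·a + 0.03·b = 0.3
From row1: a = (1.07 − 0.21·b) / 0.36.
Into row2: 0.13·(1.07 − 0.21·b)/0.36 + 0.03·b = 0.3 → b = 1.88485, a = 1.87273.

1.873 lb product A, 1.885 lb product B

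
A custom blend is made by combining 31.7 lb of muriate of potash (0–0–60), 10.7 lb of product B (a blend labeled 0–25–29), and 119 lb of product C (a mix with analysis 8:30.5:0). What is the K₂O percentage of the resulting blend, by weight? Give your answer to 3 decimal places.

Total mass = 31.7 + 10.7 + 119 = 161.4 lb.
K₂O mass = 60%×31.7 + 29%×10.7 + 0%×119 = 22.123 lb.
% K₂O = 22.123 / 161.4 = 13.7069%.

13.707% K₂O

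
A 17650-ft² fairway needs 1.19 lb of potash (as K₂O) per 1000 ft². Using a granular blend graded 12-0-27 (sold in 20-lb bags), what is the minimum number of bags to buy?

4 bags

Product per 1000 ft² = 1.19 / 27% = 4.40741 lb.
Total product = 4.40741 × 17650 / 1000 = 77.7907 lb.
Bags = ⌈77.7907 / 20⌉ = 4.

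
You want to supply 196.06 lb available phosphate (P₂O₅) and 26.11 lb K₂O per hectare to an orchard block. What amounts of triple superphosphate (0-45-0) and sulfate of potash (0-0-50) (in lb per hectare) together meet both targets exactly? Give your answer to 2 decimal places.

With a, b = lb per hectare of triple superphosphate and sulfate of potash:
P₂O₅: 0.45·a + 0·b = 196.06
K₂O: 0·a + 0.5·b = 26.11
Solving simultaneously: a = 435.689, b = 52.22.

435.69 lb triple superphosphate, 52.22 lb sulfate of potash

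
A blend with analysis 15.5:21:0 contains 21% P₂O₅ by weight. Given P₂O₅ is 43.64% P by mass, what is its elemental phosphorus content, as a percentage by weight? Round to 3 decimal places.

%P = 21 × 0.4364 = 9.1644%.

9.164% P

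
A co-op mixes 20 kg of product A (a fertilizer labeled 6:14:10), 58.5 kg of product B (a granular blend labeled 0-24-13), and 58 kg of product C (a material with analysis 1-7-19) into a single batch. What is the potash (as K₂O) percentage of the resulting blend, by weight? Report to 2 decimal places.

Total mass = 20 + 58.5 + 58 = 136.5 kg.
K₂O mass = 10%×20 + 13%×58.5 + 19%×58 = 20.625 kg.
% K₂O = 20.625 / 136.5 = 15.1099%.

15.11% K₂O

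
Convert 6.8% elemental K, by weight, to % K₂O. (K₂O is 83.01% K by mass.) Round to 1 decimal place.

%K₂O = 6.8 / 0.8301 = 8.19178%.

8.2% K₂O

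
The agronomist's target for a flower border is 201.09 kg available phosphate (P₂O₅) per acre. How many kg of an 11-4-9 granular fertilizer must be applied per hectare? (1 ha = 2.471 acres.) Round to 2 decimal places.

12422.33 kg of product per hectare

Product per acre = 201.09 / 4% = 5027.25 kg.
Convert to per hectare: 5027.25 × 2.471 = 12422.3347 kg.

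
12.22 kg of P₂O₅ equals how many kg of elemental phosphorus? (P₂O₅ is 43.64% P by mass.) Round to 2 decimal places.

5.33 kg P

P = 12.22 × 0.4364 = 5.33281 kg.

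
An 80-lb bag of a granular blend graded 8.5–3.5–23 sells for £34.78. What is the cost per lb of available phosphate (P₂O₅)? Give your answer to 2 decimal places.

P₂O₅ in bag = 80 × 3.5% = 2.8 lb.
Cost per lb P₂O₅ = £34.78 / 2.8 = £12.4214.

£12.42 per lb P₂O₅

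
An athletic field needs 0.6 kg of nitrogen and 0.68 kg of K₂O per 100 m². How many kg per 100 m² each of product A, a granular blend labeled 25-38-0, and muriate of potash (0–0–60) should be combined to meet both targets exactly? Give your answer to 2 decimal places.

2.40 kg product A, 1.13 kg muriate of potash

With a, b = kg per 100 m² of product A and muriate of potash:
N: 0.25·a + 0·b = 0.6
K₂O: 0·a + 0.6·b = 0.68
Solving simultaneously: a = 2.4, b = 1.13333.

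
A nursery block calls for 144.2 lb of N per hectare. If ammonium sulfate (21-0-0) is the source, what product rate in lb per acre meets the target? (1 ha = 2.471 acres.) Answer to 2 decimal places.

Product per hectare = 144.2 / 21% = 686.667 lb.
Convert to per acre: 686.667 × 0.404694 = 277.8902 lb.

277.89 lb of product per acre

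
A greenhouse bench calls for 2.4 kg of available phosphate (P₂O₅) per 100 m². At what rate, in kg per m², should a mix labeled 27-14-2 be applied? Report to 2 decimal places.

0.17 kg of product per sq m

Product per 100 m² = 2.4 / 14% = 17.1429 kg.
Convert to per m²: 17.1429 × 0.01 = 0.171429 kg.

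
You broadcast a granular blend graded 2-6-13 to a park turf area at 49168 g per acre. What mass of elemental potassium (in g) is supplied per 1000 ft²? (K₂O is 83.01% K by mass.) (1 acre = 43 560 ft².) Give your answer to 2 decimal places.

K₂O per acre = 49168 × 13% = 6391.84 g.
Elemental K = 6391.84 × 0.8301 = 5305.87 g per acre.
Convert to per 1000 ft²: 5305.87 × 0.0229568 = 121.806 g.

121.81 g K per thousand sq ft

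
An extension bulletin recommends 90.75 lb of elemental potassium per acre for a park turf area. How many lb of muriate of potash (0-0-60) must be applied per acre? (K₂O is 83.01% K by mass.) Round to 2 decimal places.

182.21 lb of product per acre

As K₂O: 90.75 / 0.8301 = 109.324 lb per acre.
Product per acre = 109.324 / 60% = 182.207 lb.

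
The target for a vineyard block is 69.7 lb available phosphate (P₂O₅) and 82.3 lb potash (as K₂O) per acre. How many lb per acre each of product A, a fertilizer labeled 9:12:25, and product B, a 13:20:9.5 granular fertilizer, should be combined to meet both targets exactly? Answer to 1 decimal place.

254.9 lb product A, 195.6 lb product B

With a, b = lb per acre of product A and product B:
P₂O₅: 0.12·a + 0.2·b = 69.7
K₂O: 0.25·a + 0.095·b = 82.3
Eliminate a: (row1) − 0.12/0.25·(row2) → 0.1544·b = 30.196, so b = 195.57.
Back-substitute: a = (69.7 − 0.2·195.57) / 0.12 = 254.883.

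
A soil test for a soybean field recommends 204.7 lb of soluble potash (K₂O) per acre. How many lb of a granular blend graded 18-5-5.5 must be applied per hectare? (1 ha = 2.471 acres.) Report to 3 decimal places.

9196.613 lb of product per hectare

Product per acre = 204.7 / 5.5% = 3721.82 lb.
Convert to per hectare: 3721.82 × 2.471 = 9196.6127 lb.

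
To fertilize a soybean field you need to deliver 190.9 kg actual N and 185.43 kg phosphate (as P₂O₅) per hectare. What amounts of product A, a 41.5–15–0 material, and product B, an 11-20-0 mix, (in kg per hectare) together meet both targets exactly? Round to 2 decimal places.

267.41 kg product A, 726.59 kg product B

Let a = kg of product A, b = kg of product B (per hectare).
N: 0.415·a + 0.11·b = 190.9
P₂O₅: 0.15·a + 0.2·b = 185.43
Eliminate b: (row1) − 0.11/0.2·(row2) → 0.3325·a = 88.9135, so a = 267.409.
Then b = (185.43 − 0.15·267.409) / 0.2 = 726.593.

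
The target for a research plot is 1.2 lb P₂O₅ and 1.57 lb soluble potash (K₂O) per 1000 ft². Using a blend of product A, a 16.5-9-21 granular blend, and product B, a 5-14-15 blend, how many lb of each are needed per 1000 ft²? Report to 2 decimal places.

2.50 lb product A, 6.96 lb product B

With a, b = lb per 1000 ft² of product A and product B:
P₂O₅: 0.09·a + 0.14·b = 1.2
K₂O: 0.21·a + 0.15·b = 1.57
From row1: a = (1.2 − 0.14·b) / 0.09.
Into row2: 0.21·(1.2 − 0.14·b)/0.09 + 0.15·b = 1.57 → b = 6.96226, a = 2.50314.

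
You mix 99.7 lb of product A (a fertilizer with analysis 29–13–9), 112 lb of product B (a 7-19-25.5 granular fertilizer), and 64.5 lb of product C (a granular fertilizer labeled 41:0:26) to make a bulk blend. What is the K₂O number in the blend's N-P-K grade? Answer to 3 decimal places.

19.661% K₂O

Total mass = 99.7 + 112 + 64.5 = 276.2 lb.
K₂O mass = 9%×99.7 + 25.5%×112 + 26%×64.5 = 54.303 lb.
% K₂O = 54.303 / 276.2 = 19.6608%.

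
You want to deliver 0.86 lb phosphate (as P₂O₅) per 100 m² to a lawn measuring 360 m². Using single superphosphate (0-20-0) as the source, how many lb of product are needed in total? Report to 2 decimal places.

Product per 100 m² = 0.86 / 20% = 4.3 lb.
Total product = 4.3 × 360 / 100 = 15.48 lb.

15.48 lb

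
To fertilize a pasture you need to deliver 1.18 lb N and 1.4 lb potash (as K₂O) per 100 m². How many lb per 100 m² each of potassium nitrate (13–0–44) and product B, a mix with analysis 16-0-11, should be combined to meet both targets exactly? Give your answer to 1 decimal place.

1.7 lb potassium nitrate, 6.0 lb product B

Per-100 m² balance (a = potassium nitrate, b = product B):
N: 0.13·a + 0.16·b = 1.18
K₂O: 0.44·a + 0.11·b = 1.4
Eliminate b: (row1) − 0.16/0.11·(row2) → -0.51·a = -0.856364, so a = 1.67914.
Then b = (1.4 − 0.44·1.67914) / 0.11 = 6.0107.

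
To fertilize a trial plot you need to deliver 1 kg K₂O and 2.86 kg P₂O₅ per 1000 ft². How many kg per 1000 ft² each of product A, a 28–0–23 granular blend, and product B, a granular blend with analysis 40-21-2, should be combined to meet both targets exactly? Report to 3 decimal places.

Per-1000 ft² balance (a = product A, b = product B):
K₂O: 0.23·a + 0.02·b = 1
P₂O₅: 0·a + 0.21·b = 2.86
Solving simultaneously: a = 3.16356, b = 13.61905.

3.164 kg product A, 13.619 kg product B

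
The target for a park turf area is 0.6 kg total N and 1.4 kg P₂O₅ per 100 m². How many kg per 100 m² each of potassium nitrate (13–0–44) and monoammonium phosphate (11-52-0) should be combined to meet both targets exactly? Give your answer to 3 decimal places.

2.337 kg potassium nitrate, 2.692 kg monoammonium phosphate

Per-100 m² balance (a = potassium nitrate, b = monoammonium phosphate):
N: 0.13·a + 0.11·b = 0.6
P₂O₅: 0·a + 0.52·b = 1.4
Solving simultaneously: a = 2.33728, b = 2.69231.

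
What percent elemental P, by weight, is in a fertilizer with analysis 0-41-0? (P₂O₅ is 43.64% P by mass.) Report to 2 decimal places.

17.89% P

%P = 41 × 0.4364 = 17.8924%.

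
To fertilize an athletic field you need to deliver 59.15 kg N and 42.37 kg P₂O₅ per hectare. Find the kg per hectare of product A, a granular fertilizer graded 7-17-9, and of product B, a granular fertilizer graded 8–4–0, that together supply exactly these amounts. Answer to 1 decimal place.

Per-hectare balance (a = product A, b = product B):
N: 0.07·a + 0.08·b = 59.15
P₂O₅: 0.17·a + 0.04·b = 42.37
Eliminate a: (row1) − 0.07/0.17·(row2) → 0.0635294·b = 41.7035, so b = 656.444.
Back-substitute: a = (59.15 − 0.08·656.444) / 0.07 = 94.7778.

94.8 kg product A, 656.4 kg product B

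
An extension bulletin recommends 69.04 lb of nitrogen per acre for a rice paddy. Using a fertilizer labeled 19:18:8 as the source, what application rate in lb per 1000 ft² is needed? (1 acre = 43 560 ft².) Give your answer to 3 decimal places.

8.342 lb of product per thousand sq ft

Product per acre = 69.04 / 19% = 363.368 lb.
Convert to per 1000 ft²: 363.368 × 0.0229568 = 8.34179 lb.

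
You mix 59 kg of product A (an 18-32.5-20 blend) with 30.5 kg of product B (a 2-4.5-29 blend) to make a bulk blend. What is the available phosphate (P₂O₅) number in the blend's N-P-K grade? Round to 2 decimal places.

22.96% P₂O₅

Total mass = 59 + 30.5 = 89.5 kg.
P₂O₅ mass = 32.5%×59 + 4.5%×30.5 = 20.5475 kg.
% P₂O₅ = 20.5475 / 89.5 = 22.9581%.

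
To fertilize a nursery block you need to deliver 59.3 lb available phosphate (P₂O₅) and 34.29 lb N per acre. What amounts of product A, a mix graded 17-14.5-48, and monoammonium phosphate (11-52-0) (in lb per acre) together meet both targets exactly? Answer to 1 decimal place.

Per-acre balance (a = product A, b = monoammonium phosphate):
P₂O₅: 0.145·a + 0.52·b = 59.3
N: 0.17·a + 0.11·b = 34.29
Eliminate a: (row1) − 0.145/0.17·(row2) → 0.426176·b = 30.0526, so b = 70.5169.
Back-substitute: a = (59.3 − 0.52·70.5169) / 0.145 = 156.077.

156.1 lb product A, 70.5 lb monoammonium phosphate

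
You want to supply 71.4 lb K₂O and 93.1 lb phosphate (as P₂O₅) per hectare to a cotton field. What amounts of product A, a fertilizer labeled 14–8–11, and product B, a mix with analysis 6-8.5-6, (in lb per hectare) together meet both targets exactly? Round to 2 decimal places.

Per-hectare balance (a = product A, b = product B):
K₂O: 0.11·a + 0.06·b = 71.4
P₂O₅: 0.08·a + 0.085·b = 93.1
Solving simultaneously: a = 106.154, b = 995.3846.

106.15 lb product A, 995.38 lb product B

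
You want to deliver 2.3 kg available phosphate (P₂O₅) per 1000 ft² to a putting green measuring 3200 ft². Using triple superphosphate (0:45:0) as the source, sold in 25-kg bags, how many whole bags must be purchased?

Product per 1000 ft² = 2.3 / 45% = 5.11111 kg.
Total product = 5.11111 × 3200 / 1000 = 16.3556 kg.
Bags = ⌈16.3556 / 25⌉ = 1.

1 bags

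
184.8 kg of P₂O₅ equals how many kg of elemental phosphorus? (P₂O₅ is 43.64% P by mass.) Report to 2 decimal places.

P = 184.8 × 0.4364 = 80.6467 kg.

80.65 kg P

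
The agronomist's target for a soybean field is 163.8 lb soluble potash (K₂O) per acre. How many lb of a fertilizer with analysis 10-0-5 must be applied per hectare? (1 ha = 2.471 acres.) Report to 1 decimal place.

8095.0 lb of product per hectare

Product per acre = 163.8 / 5% = 3276 lb.
Convert to per hectare: 3276 × 2.471 = 8094.996 lb.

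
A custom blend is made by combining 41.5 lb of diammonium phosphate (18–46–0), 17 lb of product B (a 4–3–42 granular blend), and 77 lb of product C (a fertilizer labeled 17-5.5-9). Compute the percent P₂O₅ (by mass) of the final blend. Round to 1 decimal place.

Total mass = 41.5 + 17 + 77 = 135.5 lb.
P₂O₅ mass = 46%×41.5 + 3%×17 + 5.5%×77 = 23.835 lb.
% P₂O₅ = 23.835 / 135.5 = 17.5904%.

17.6% P₂O₅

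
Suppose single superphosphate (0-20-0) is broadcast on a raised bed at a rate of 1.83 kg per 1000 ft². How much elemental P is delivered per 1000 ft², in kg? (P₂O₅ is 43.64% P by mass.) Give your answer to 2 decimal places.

0.16 kg P per thousand sq ft

P₂O₅ per 1000 ft² = 1.83 × 20% = 0.366 kg.
Elemental P = 0.366 × 0.4364 = 0.159722 kg per 1000 ft².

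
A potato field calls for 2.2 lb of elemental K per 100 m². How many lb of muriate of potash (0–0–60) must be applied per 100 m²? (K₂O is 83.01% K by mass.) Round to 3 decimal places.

4.417 lb of product per hundred sq m

As K₂O: 2.2 / 0.8301 = 2.65028 lb per 100 m².
Product per 100 m² = 2.65028 / 60% = 4.41714 lb.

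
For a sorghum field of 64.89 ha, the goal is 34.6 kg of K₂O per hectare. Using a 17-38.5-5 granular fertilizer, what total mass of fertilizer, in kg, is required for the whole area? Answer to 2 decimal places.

44903.88 kg

Product per hectare = 34.6 / 5% = 692 kg.
Total product = 692 × 64.89 = 44903.88 kg.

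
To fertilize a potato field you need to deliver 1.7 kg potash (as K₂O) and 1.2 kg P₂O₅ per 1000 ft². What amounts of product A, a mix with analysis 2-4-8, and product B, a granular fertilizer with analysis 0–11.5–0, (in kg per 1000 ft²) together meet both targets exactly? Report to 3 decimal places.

Per-1000 ft² balance (a = product A, b = product B):
K₂O: 0.08·a + 0·b = 1.7
P₂O₅: 0.04·a + 0.115·b = 1.2
Solving simultaneously: a = 21.25, b = 3.04348.

21.250 kg product A, 3.043 kg product B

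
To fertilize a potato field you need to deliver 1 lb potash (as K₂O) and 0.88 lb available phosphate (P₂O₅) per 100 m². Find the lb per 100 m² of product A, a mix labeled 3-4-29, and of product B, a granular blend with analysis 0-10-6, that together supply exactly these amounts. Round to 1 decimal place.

With a, b = lb per 100 m² of product A and product B:
K₂O: 0.29·a + 0.06·b = 1
P₂O₅: 0.04·a + 0.1·b = 0.88
Eliminate b: (row1) − 0.06/0.1·(row2) → 0.266·a = 0.472, so a = 1.77444.
Then b = (0.88 − 0.04·1.77444) / 0.1 = 8.09023.

1.8 lb product A, 8.1 lb product B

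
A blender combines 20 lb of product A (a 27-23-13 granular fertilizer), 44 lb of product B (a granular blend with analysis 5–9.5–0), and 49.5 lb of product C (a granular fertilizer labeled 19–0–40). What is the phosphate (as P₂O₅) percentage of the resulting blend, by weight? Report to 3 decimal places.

7.736% P₂O₅

Total mass = 20 + 44 + 49.5 = 113.5 lb.
P₂O₅ mass = 23%×20 + 9.5%×44 + 0%×49.5 = 8.78 lb.
% P₂O₅ = 8.78 / 113.5 = 7.73568%.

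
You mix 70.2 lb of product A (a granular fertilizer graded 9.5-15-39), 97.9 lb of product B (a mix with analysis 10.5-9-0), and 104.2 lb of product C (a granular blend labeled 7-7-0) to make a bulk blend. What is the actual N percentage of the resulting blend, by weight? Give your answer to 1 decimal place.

8.9% N

Total mass = 70.2 + 97.9 + 104.2 = 272.3 lb.
N mass = 9.5%×70.2 + 10.5%×97.9 + 7%×104.2 = 24.2425 lb.
% N = 24.2425 / 272.3 = 8.90286%.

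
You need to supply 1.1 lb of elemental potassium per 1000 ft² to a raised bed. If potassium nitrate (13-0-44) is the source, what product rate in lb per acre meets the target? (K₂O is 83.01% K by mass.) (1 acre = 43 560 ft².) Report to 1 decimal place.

131.2 lb of product per acre

As K₂O: 1.1 / 0.8301 = 1.32514 lb per 1000 ft².
Product per 1000 ft² = 1.32514 / 44% = 3.01169 lb.
Convert to per acre: 3.01169 × 43.56 = 131.189 lb.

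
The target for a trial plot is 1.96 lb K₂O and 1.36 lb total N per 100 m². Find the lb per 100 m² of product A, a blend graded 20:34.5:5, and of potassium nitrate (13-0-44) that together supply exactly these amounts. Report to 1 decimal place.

4.2 lb product A, 4.0 lb potassium nitrate

Per-100 m² balance (a = product A, b = potassium nitrate):
K₂O: 0.05·a + 0.44·b = 1.96
N: 0.2·a + 0.13·b = 1.36
Eliminate a: (row1) − 0.05/0.2·(row2) → 0.4075·b = 1.62, so b = 3.97546.
Back-substitute: a = (1.96 − 0.44·3.97546) / 0.05 = 4.21595.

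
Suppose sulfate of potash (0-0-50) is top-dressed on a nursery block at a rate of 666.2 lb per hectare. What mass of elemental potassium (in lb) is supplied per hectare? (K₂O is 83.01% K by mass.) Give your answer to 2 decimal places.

K₂O per hectare = 666.2 × 50% = 333.1 lb.
Elemental K = 333.1 × 0.8301 = 276.506 lb per hectare.

276.51 lb K per hectare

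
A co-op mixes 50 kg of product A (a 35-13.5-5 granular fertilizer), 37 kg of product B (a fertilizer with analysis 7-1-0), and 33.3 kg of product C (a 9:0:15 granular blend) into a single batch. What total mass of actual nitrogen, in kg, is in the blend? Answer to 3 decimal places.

N mass = 35%×50 + 7%×37 + 9%×33.3 = 23.087 kg.

23.087 kg N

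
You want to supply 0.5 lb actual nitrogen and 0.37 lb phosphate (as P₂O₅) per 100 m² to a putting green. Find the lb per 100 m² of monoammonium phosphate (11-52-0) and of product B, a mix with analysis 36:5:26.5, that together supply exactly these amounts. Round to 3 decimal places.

Per-100 m² balance (a = monoammonium phosphate, b = product B):
N: 0.11·a + 0.36·b = 0.5
P₂O₅: 0.52·a + 0.05·b = 0.37
Solving simultaneously: a = 0.595487, b = 1.20693.

0.595 lb monoammonium phosphate, 1.207 lb product B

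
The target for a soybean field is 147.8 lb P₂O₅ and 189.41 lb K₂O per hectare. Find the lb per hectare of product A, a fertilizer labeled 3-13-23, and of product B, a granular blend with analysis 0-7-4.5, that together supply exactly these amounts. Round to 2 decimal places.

644.65 lb product A, 914.21 lb product B

Per-hectare balance (a = product A, b = product B):
P₂O₅: 0.13·a + 0.07·b = 147.8
K₂O: 0.23·a + 0.045·b = 189.41
From row1: a = (147.8 − 0.07·b) / 0.13.
Into row2: 0.23·(147.8 − 0.07·b)/0.13 + 0.045·b = 189.41 → b = 914.2146, a = 644.654.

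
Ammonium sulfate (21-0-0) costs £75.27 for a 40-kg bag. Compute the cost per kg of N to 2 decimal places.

£8.96 per kg N

N in bag = 40 × 21% = 8.4 kg.
Cost per kg N = £75.27 / 8.4 = £8.9607.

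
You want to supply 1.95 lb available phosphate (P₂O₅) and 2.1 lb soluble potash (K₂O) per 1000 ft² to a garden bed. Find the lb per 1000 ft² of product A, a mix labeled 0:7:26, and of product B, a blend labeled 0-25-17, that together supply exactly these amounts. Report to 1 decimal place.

Let a = lb of product A, b = lb of product B (per 1000 ft²).
P₂O₅: 0.07·a + 0.25·b = 1.95
K₂O: 0.26·a + 0.17·b = 2.1
From row1: a = (1.95 − 0.25·b) / 0.07.
Into row2: 0.26·(1.95 − 0.25·b)/0.07 + 0.17·b = 2.1 → b = 6.77966, a = 3.64407.

3.6 lb product A, 6.8 lb product B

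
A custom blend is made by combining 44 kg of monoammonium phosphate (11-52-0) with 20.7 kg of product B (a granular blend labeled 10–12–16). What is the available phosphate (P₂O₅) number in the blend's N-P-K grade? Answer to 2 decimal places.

Total mass = 44 + 20.7 = 64.7 kg.
P₂O₅ mass = 52%×44 + 12%×20.7 = 25.364 kg.
% P₂O₅ = 25.364 / 64.7 = 39.2025%.

39.20% P₂O₅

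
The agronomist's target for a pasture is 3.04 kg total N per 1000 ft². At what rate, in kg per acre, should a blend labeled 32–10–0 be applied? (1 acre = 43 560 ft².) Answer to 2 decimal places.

413.82 kg of product per acre

Product per 1000 ft² = 3.04 / 32% = 9.5 kg.
Convert to per acre: 9.5 × 43.56 = 413.82 kg.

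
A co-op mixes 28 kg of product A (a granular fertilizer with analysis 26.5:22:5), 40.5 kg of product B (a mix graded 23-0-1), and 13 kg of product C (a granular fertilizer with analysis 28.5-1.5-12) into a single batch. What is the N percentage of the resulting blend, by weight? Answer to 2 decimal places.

25.08% N

Total mass = 28 + 40.5 + 13 = 81.5 kg.
N mass = 26.5%×28 + 23%×40.5 + 28.5%×13 = 20.44 kg.
% N = 20.44 / 81.5 = 25.0798%.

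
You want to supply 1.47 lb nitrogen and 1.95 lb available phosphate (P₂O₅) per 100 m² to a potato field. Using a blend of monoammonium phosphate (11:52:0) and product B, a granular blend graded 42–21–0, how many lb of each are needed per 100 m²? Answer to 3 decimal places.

Let a = lb of monoammonium phosphate, b = lb of product B (per 100 m²).
N: 0.11·a + 0.42·b = 1.47
P₂O₅: 0.52·a + 0.21·b = 1.95
Solving simultaneously: a = 2.6129, b = 2.81567.

2.613 lb monoammonium phosphate, 2.816 lb product B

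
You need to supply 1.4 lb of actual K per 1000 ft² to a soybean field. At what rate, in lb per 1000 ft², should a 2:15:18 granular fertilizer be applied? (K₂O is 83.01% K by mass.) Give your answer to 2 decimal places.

9.37 lb of product per thousand sq ft

As K₂O: 1.4 / 0.8301 = 1.68654 lb per 1000 ft².
Product per 1000 ft² = 1.68654 / 18% = 9.36969 lb.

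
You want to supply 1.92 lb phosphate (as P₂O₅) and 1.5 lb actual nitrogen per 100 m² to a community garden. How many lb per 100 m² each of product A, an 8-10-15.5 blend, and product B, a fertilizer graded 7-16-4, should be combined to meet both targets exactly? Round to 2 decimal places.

With a, b = lb per 100 m² of product A and product B:
P₂O₅: 0.1·a + 0.16·b = 1.92
N: 0.08·a + 0.07·b = 1.5
Solving simultaneously: a = 18.2069, b = 0.62069.

18.21 lb product A, 0.62 lb product B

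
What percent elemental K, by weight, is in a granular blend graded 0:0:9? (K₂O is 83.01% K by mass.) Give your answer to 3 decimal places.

%K = 9 × 0.8301 = 7.4709%.

7.471% K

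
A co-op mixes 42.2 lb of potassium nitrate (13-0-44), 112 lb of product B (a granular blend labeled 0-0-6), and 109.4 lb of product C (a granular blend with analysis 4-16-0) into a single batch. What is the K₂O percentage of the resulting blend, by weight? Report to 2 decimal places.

Total mass = 42.2 + 112 + 109.4 = 263.6 lb.
K₂O mass = 44%×42.2 + 6%×112 + 0%×109.4 = 25.288 lb.
% K₂O = 25.288 / 263.6 = 9.59332%.

9.59% K₂O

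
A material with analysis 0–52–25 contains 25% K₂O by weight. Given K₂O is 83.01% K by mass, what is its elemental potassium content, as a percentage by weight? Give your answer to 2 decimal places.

%K = 25 × 0.8301 = 20.7525%.

20.75% K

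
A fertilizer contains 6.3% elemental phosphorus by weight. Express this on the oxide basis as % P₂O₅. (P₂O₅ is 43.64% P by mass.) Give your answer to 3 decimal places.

14.436% P₂O₅

%P₂O₅ = 6.3 / 0.4364 = 14.4363%.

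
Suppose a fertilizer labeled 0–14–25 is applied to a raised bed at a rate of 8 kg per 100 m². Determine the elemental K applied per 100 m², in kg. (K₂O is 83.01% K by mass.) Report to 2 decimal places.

1.66 kg K per hundred sq m

K₂O per 100 m² = 8 × 25% = 2 kg.
Elemental K = 2 × 0.8301 = 1.6602 kg per 100 m².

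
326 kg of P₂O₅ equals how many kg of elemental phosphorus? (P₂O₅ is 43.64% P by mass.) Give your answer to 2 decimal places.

142.27 kg P

P = 326 × 0.4364 = 142.266 kg.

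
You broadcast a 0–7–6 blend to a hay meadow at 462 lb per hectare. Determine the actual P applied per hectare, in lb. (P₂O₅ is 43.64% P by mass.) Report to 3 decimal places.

P₂O₅ per hectare = 462 × 7% = 32.34 lb.
Elemental P = 32.34 × 0.4364 = 14.1132 lb per hectare.

14.113 lb P per hectare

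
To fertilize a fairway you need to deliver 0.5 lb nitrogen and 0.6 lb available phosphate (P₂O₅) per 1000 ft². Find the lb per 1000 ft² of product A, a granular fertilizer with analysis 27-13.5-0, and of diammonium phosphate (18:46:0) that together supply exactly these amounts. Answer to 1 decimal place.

Per-1000 ft² balance (a = product A, b = diammonium phosphate):
N: 0.27·a + 0.18·b = 0.5
P₂O₅: 0.135·a + 0.46·b = 0.6
Solving simultaneously: a = 1.22122, b = 0.945946.

1.2 lb product A, 0.9 lb diammonium phosphate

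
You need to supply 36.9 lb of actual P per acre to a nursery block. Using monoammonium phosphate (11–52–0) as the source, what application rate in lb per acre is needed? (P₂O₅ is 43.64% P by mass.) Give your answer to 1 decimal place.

162.6 lb of product per acre

As P₂O₅: 36.9 / 0.4364 = 84.5555 lb per acre.
Product per acre = 84.5555 / 52% = 162.607 lb.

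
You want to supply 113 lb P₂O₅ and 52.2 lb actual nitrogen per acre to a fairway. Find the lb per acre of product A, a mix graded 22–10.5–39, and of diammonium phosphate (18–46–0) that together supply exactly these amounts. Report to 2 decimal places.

Per-acre balance (a = product A, b = diammonium phosphate):
P₂O₅: 0.105·a + 0.46·b = 113
N: 0.22·a + 0.18·b = 52.2
Eliminate a: (row1) − 0.105/0.22·(row2) → 0.374091·b = 88.0864, so b = 235.468.
Back-substitute: a = (113 − 0.46·235.468) / 0.105 = 44.6173.

44.62 lb product A, 235.47 lb diammonium phosphate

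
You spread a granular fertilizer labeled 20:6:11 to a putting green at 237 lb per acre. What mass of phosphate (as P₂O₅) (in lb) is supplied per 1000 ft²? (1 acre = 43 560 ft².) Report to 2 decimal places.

0.33 lb P₂O₅ per thousand sq ft

P₂O₅ per acre = 237 × 6% = 14.22 lb.
Convert to per 1000 ft²: 14.22 × 0.0229568 = 0.326446 lb.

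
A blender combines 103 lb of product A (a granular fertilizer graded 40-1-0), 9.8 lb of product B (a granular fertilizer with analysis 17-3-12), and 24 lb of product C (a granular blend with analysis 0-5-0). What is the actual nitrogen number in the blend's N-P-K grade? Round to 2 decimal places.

31.33% N

Total mass = 103 + 9.8 + 24 = 136.8 lb.
N mass = 40%×103 + 17%×9.8 + 0%×24 = 42.866 lb.
% N = 42.866 / 136.8 = 31.3348%.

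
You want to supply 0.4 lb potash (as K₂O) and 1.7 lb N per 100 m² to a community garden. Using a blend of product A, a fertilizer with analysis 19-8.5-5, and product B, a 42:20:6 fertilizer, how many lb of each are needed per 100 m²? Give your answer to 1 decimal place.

6.9 lb product A, 0.9 lb product B

Let a = lb of product A, b = lb of product B (per 100 m²).
K₂O: 0.05·a + 0.06·b = 0.4
N: 0.19·a + 0.42·b = 1.7
Solving simultaneously: a = 6.875, b = 0.9375.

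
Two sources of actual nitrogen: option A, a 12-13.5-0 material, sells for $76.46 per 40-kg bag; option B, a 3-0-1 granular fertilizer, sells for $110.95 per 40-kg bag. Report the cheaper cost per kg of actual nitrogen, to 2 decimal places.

$15.93 per kg N (option A)

option A: N per bag = 40 × 12% = 4.8 kg; cost = 76.46 / 4.8 = $15.9292/kg N.
option B: N per bag = 40 × 3% = 1.2 kg; cost = 110.95 / 1.2 = $92.4583/kg N.
option A is cheaper.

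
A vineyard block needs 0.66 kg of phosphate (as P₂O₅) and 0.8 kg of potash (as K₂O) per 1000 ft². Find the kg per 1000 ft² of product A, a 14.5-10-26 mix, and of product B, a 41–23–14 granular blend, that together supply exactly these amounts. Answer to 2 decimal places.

With a, b = kg per 1000 ft² of product A and product B:
P₂O₅: 0.1·a + 0.23·b = 0.66
K₂O: 0.26·a + 0.14·b = 0.8
Eliminate a: (row1) − 0.1/0.26·(row2) → 0.176154·b = 0.352308, so b = 2.
Back-substitute: a = (0.66 − 0.23·2) / 0.1 = 2.

2.00 kg product A, 2.00 kg product B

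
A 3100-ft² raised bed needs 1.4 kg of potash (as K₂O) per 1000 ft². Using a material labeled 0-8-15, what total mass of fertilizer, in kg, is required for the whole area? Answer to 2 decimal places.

Product per 1000 ft² = 1.4 / 15% = 9.33333 kg.
Total product = 9.33333 × 3100 / 1000 = 28.9333 kg.

28.93 kg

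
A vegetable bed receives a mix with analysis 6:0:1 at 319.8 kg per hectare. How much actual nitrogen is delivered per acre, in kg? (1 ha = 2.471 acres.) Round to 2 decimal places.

nitrogen per hectare = 319.8 × 6% = 19.188 kg.
Convert to per acre: 19.188 × 0.404694 = 7.76528 kg.

7.77 kg N per acre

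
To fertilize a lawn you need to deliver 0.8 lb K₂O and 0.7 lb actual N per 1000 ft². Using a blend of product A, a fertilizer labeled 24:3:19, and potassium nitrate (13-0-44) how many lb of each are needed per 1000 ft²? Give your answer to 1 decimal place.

With a, b = lb per 1000 ft² of product A and potassium nitrate:
K₂O: 0.19·a + 0.44·b = 0.8
N: 0.24·a + 0.13·b = 0.7
Solving simultaneously: a = 2.52163, b = 0.729295.

2.5 lb product A, 0.7 lb potassium nitrate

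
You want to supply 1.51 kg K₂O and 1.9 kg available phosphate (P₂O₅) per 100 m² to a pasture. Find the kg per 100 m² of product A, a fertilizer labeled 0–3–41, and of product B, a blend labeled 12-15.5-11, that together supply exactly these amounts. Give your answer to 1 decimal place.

Per-100 m² balance (a = product A, b = product B):
K₂O: 0.41·a + 0.11·b = 1.51
P₂O₅: 0.03·a + 0.155·b = 1.9
Eliminate b: (row1) − 0.11/0.155·(row2) → 0.38871·a = 0.161613, so a = 0.415768.
Then b = (1.9 − 0.03·0.415768) / 0.155 = 12.1776.

0.4 kg product A, 12.2 kg product B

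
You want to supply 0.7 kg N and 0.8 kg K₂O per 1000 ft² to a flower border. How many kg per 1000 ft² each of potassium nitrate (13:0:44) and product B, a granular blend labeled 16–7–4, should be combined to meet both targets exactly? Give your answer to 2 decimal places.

Let a = kg of potassium nitrate, b = kg of product B (per 1000 ft²).
N: 0.13·a + 0.16·b = 0.7
K₂O: 0.44·a + 0.04·b = 0.8
Solving simultaneously: a = 1.53374, b = 3.12883.

1.53 kg potassium nitrate, 3.13 kg product B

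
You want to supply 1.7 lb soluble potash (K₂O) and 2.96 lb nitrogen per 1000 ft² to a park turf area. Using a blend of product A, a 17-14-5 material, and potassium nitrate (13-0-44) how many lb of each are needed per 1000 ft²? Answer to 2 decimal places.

With a, b = lb per 1000 ft² of product A and potassium nitrate:
K₂O: 0.05·a + 0.44·b = 1.7
N: 0.17·a + 0.13·b = 2.96
Solving simultaneously: a = 15.8331, b = 2.06442.

15.83 lb product A, 2.06 lb potassium nitrate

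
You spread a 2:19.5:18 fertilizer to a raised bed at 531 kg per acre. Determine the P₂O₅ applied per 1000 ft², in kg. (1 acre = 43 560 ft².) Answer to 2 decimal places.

2.38 kg P₂O₅ per thousand sq ft

P₂O₅ per acre = 531 × 19.5% = 103.545 kg.
Convert to per 1000 ft²: 103.545 × 0.0229568 = 2.37707 kg.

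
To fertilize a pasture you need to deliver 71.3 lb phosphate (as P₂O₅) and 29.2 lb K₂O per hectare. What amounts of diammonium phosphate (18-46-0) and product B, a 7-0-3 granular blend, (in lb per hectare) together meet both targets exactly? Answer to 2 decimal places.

Per-hectare balance (a = diammonium phosphate, b = product B):
P₂O₅: 0.46·a + 0·b = 71.3
K₂O: 0·a + 0.03·b = 29.2
Solving simultaneously: a = 155, b = 973.333.

155.00 lb diammonium phosphate, 973.33 lb product B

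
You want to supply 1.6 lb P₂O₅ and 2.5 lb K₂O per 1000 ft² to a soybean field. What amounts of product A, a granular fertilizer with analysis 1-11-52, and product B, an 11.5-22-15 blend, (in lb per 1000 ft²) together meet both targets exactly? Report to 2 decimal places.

Let a = lb of product A, b = lb of product B (per 1000 ft²).
P₂O₅: 0.11·a + 0.22·b = 1.6
K₂O: 0.52·a + 0.15·b = 2.5
From row1: a = (1.6 − 0.22·b) / 0.11.
Into row2: 0.52·(1.6 − 0.22·b)/0.11 + 0.15·b = 2.5 → b = 5.68948, a = 3.1665.

3.17 lb product A, 5.69 lb product B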